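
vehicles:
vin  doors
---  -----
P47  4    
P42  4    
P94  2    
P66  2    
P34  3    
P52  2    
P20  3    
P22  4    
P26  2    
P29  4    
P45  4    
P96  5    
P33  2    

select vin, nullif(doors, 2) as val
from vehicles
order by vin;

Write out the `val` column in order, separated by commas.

3, 4, NULL, 4, NULL, 3, 4, 4, 4, NULL, NULL, NULL, 5

vin=P20: doors=3 vs 2: differ → 3
vin=P22: doors=4 vs 2: differ → 4
vin=P26: doors=2 vs 2: equal → NULL
vin=P29: doors=4 vs 2: differ → 4
vin=P33: doors=2 vs 2: equal → NULL
vin=P34: doors=3 vs 2: differ → 3
vin=P42: doors=4 vs 2: differ → 4
vin=P45: doors=4 vs 2: differ → 4
vin=P47: doors=4 vs 2: differ → 4
vin=P52: doors=2 vs 2: equal → NULL
vin=P66: doors=2 vs 2: equal → NULL
vin=P94: doors=2 vs 2: equal → NULL
vin=P96: doors=5 vs 2: differ → 5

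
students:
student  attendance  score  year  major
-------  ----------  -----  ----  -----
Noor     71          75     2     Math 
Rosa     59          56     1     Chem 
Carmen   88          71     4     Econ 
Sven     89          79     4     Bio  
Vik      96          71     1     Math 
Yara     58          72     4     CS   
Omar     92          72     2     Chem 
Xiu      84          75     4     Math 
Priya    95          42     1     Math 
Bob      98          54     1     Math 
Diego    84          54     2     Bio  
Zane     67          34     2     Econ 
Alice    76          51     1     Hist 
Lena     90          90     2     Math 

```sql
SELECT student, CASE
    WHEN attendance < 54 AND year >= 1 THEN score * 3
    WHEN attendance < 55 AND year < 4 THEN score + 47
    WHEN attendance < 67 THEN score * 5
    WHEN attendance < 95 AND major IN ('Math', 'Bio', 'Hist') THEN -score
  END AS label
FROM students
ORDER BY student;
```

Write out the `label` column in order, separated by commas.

student=Alice: attendance < 95 AND major IN ('Math', 'Bio', 'Hist') → -51
student=Bob: (no match → NULL) → NULL
student=Carmen: (no match → NULL) → NULL
student=Diego: attendance < 95 AND major IN ('Math', 'Bio', 'Hist') → -54
student=Lena: attendance < 95 AND major IN ('Math', 'Bio', 'Hist') → -90
student=Noor: attendance < 95 AND major IN ('Math', 'Bio', 'Hist') → -75
student=Omar: (no match → NULL) → NULL
student=Priya: (no match → NULL) → NULL
student=Rosa: attendance < 67 → 280
student=Sven: attendance < 95 AND major IN ('Math', 'Bio', 'Hist') → -79
student=Vik: (no match → NULL) → NULL
student=Xiu: attendance < 95 AND major IN ('Math', 'Bio', 'Hist') → -75
student=Yara: attendance < 67 → 360
student=Zane: (no match → NULL) → NULL

-51, NULL, NULL, -54, -90, -75, NULL, NULL, 280, -79, NULL, -75, 360, NULL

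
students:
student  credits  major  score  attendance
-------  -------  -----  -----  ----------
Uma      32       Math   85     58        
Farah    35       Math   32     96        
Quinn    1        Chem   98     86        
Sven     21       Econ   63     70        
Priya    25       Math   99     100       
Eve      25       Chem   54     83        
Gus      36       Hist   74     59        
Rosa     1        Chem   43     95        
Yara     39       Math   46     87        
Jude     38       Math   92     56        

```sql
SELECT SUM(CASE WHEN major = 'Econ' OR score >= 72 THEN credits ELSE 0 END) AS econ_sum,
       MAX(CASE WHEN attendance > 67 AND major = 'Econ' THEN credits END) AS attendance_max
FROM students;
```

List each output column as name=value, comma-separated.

[econ_sum: major = 'Econ' OR score >= 72]
student=Uma: ✓ → 32
student=Farah: ✗
student=Quinn: ✓ → 1
student=Sven: ✓ → 21
student=Priya: ✓ → 25
student=Eve: ✗
student=Gus: ✓ → 36
student=Rosa: ✗
student=Yara: ✗
student=Jude: ✓ → 38
econ_sum = 32 + 1 + 21 + 25 + 36 + 38 = 153
—
[attendance_max: attendance > 67 AND major = 'Econ']
student=Uma: ✗
student=Farah: ✗
student=Quinn: ✗
student=Sven: ✓ → 21
student=Priya: ✗
student=Eve: ✗
student=Gus: ✗
student=Rosa: ✗
student=Yara: ✗
student=Jude: ✗
attendance_max = MAX(21) = 21

econ_sum=153, attendance_max=21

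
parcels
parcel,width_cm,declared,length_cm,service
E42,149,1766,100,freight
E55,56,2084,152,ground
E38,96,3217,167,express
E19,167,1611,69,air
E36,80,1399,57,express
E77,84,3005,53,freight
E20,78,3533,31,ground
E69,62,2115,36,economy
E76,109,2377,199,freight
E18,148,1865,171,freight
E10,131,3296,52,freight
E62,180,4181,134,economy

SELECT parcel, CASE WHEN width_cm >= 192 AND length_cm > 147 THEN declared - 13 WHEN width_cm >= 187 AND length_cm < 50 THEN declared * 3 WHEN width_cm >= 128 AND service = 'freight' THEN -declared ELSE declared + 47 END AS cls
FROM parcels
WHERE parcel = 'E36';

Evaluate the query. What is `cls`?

parcel = E36: width_cm=80, declared=1399, length_cm=57, service=express.
width_cm >= 192 AND length_cm > 147 → false
width_cm >= 187 AND length_cm < 50 → false
width_cm >= 128 AND service = 'freight' → false
No prior WHEN matched → ELSE → 1446

1446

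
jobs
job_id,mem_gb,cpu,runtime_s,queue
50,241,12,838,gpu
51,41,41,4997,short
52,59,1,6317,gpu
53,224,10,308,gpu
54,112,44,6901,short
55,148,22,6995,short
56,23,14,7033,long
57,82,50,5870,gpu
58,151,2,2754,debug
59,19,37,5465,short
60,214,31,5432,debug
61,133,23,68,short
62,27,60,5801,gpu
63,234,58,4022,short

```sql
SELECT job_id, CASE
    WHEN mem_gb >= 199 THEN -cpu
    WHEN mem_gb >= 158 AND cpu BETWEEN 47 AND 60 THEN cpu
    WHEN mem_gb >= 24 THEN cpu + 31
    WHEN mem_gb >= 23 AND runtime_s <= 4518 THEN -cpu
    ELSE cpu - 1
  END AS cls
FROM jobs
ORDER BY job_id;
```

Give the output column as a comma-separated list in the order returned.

job_id=50: mem_gb >= 199 → -12
job_id=51: mem_gb >= 24 → 72
job_id=52: mem_gb >= 24 → 32
job_id=53: mem_gb >= 199 → -10
job_id=54: mem_gb >= 24 → 75
job_id=55: mem_gb >= 24 → 53
job_id=56: ELSE → 13
job_id=57: mem_gb >= 24 → 81
job_id=58: mem_gb >= 24 → 33
job_id=59: ELSE → 36
job_id=60: mem_gb >= 199 → -31
job_id=61: mem_gb >= 24 → 54
job_id=62: mem_gb >= 24 → 91
job_id=63: mem_gb >= 199 → -58

-12, 72, 32, -10, 75, 53, 13, 81, 33, 36, -31, 54, 91, -58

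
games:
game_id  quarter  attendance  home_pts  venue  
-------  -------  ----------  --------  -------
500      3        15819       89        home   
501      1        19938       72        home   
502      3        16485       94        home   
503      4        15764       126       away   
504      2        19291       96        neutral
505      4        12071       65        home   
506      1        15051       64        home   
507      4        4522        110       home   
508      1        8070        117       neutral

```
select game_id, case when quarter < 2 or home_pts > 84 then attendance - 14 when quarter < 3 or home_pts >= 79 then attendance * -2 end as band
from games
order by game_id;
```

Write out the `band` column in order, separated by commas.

game_id=500: quarter < 2 or home_pts > 84 → 15805
game_id=501: quarter < 2 or home_pts > 84 → 19924
game_id=502: quarter < 2 or home_pts > 84 → 16471
game_id=503: quarter < 2 or home_pts > 84 → 15750
game_id=504: quarter < 2 or home_pts > 84 → 19277
game_id=505: (no match → NULL) → NULL
game_id=506: quarter < 2 or home_pts > 84 → 15037
game_id=507: quarter < 2 or home_pts > 84 → 4508
game_id=508: quarter < 2 or home_pts > 84 → 8056

15805, 19924, 16471, 15750, 19277, NULL, 15037, 4508, 8056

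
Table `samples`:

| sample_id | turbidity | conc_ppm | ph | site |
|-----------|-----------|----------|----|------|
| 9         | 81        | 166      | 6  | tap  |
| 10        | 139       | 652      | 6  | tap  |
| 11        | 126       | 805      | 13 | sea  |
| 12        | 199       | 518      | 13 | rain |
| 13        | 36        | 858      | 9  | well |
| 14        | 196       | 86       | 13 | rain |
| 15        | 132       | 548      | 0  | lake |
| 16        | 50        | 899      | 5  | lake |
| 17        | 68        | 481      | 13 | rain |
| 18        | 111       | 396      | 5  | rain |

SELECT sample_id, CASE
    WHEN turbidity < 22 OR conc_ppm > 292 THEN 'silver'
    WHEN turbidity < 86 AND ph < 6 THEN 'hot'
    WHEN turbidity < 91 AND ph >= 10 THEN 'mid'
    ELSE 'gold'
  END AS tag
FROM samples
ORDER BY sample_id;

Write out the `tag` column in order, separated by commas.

sample_id=9: ELSE → gold
sample_id=10: turbidity < 22 OR conc_ppm > 292 → silver
sample_id=11: turbidity < 22 OR conc_ppm > 292 → silver
sample_id=12: turbidity < 22 OR conc_ppm > 292 → silver
sample_id=13: turbidity < 22 OR conc_ppm > 292 → silver
sample_id=14: ELSE → gold
sample_id=15: turbidity < 22 OR conc_ppm > 292 → silver
sample_id=16: turbidity < 22 OR conc_ppm > 292 → silver
sample_id=17: turbidity < 22 OR conc_ppm > 292 → silver
sample_id=18: turbidity < 22 OR conc_ppm > 292 → silver

gold, silver, silver, silver, silver, gold, silver, silver, silver, silver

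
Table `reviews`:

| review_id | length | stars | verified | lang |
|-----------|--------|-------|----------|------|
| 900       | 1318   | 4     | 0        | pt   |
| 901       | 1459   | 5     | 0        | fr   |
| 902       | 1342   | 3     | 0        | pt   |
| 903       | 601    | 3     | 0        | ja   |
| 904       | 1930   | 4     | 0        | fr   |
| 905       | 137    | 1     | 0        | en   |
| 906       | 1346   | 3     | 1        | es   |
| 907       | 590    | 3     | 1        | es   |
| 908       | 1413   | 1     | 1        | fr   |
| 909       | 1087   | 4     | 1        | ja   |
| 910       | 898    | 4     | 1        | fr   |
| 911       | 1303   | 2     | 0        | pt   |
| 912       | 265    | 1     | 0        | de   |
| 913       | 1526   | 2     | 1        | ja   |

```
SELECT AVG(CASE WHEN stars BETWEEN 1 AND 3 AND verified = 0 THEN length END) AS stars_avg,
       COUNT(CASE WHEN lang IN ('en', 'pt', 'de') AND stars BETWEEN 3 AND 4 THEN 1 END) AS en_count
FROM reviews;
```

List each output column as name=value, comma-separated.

stars_avg=729.6, en_count=2

[stars_avg: stars BETWEEN 1 AND 3 AND verified = 0]
review_id=900: ✗
review_id=901: ✗
review_id=902: ✓ → 1342
review_id=903: ✓ → 601
review_id=904: ✗
review_id=905: ✓ → 137
review_id=906: ✗
review_id=907: ✗
review_id=908: ✗
review_id=909: ✗
review_id=910: ✗
review_id=911: ✓ → 1303
review_id=912: ✓ → 265
review_id=913: ✗
stars_avg = (1342 + 601 + 137 + 1303 + 265) / 5 = 729.6
—
[en_count: lang IN ('en', 'pt', 'de') AND stars BETWEEN 3 AND 4]
review_id=900: ✓ → 1
review_id=901: ✗
review_id=902: ✓ → 1
review_id=903: ✗
review_id=904: ✗
review_id=905: ✗
review_id=906: ✗
review_id=907: ✗
review_id=908: ✗
review_id=909: ✗
review_id=910: ✗
review_id=911: ✗
review_id=912: ✗
review_id=913: ✗
en_count = COUNT(1, 1) = 2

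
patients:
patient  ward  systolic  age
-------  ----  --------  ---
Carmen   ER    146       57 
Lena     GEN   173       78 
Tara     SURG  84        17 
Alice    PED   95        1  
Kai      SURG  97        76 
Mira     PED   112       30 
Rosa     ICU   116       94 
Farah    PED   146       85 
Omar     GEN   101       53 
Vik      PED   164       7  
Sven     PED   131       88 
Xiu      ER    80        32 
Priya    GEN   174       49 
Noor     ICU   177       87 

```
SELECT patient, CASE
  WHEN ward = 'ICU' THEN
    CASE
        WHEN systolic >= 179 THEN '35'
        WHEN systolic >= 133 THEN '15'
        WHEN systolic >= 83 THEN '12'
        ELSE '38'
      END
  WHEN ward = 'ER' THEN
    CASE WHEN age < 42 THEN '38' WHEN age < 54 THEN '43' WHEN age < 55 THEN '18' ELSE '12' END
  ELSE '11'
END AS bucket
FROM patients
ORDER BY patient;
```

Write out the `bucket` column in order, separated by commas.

patient=Alice: ward='PED' → outer ELSE → 11
patient=Carmen: ward='ER' → inner[ELSE] → 12
patient=Farah: ward='PED' → outer ELSE → 11
patient=Kai: ward='SURG' → outer ELSE → 11
patient=Lena: ward='GEN' → outer ELSE → 11
patient=Mira: ward='PED' → outer ELSE → 11
patient=Noor: ward='ICU' → inner[systolic >= 133] → 15
patient=Omar: ward='GEN' → outer ELSE → 11
patient=Priya: ward='GEN' → outer ELSE → 11
patient=Rosa: ward='ICU' → inner[systolic >= 83] → 12
patient=Sven: ward='PED' → outer ELSE → 11
patient=Tara: ward='SURG' → outer ELSE → 11
patient=Vik: ward='PED' → outer ELSE → 11
patient=Xiu: ward='ER' → inner[age < 42] → 38

11, 12, 11, 11, 11, 11, 15, 11, 11, 12, 11, 11, 11, 38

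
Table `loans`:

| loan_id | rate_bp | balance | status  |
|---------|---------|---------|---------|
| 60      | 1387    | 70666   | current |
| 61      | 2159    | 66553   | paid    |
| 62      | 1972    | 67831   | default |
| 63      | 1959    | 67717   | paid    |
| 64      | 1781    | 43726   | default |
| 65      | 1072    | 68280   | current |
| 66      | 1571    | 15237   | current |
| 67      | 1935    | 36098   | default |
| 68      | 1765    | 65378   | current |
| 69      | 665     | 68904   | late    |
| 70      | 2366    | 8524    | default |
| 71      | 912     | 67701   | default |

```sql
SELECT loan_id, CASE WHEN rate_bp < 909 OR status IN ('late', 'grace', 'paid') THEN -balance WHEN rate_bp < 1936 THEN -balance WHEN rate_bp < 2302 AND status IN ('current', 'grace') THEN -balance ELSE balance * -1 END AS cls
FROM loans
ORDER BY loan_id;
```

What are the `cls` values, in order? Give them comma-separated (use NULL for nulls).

-70666, -66553, -67831, -67717, -43726, -68280, -15237, -36098, -65378, -68904, -8524, -67701

loan_id=60: rate_bp < 1936 → -70666
loan_id=61: rate_bp < 909 OR status IN ('late', 'grace', 'paid') → -66553
loan_id=62: ELSE → -67831
loan_id=63: rate_bp < 909 OR status IN ('late', 'grace', 'paid') → -67717
loan_id=64: rate_bp < 1936 → -43726
loan_id=65: rate_bp < 1936 → -68280
loan_id=66: rate_bp < 1936 → -15237
loan_id=67: rate_bp < 1936 → -36098
loan_id=68: rate_bp < 1936 → -65378
loan_id=69: rate_bp < 909 OR status IN ('late', 'grace', 'paid') → -68904
loan_id=70: ELSE → -8524
loan_id=71: rate_bp < 1936 → -67701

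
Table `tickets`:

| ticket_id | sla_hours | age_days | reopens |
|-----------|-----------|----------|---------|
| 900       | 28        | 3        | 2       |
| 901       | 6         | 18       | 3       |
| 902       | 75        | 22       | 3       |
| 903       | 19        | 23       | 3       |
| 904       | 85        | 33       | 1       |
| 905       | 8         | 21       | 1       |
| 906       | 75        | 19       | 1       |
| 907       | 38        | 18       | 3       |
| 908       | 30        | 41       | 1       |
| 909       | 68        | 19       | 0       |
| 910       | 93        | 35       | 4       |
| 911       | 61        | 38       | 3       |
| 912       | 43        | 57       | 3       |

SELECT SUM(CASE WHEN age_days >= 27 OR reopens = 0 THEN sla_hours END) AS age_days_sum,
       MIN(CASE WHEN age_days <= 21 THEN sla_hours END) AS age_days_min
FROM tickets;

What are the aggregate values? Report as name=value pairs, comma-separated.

age_days_sum=380, age_days_min=6

[age_days_sum: age_days >= 27 OR reopens = 0]
ticket_id=900: ✗
ticket_id=901: ✗
ticket_id=902: ✗
ticket_id=903: ✗
ticket_id=904: ✓ → 85
ticket_id=905: ✗
ticket_id=906: ✗
ticket_id=907: ✗
ticket_id=908: ✓ → 30
ticket_id=909: ✓ → 68
ticket_id=910: ✓ → 93
ticket_id=911: ✓ → 61
ticket_id=912: ✓ → 43
age_days_sum = 85 + 30 + 68 + 93 + 61 + 43 = 380
—
[age_days_min: age_days <= 21]
ticket_id=900: ✓ → 28
ticket_id=901: ✓ → 6
ticket_id=902: ✗
ticket_id=903: ✗
ticket_id=904: ✗
ticket_id=905: ✓ → 8
ticket_id=906: ✓ → 75
ticket_id=907: ✓ → 38
ticket_id=908: ✗
ticket_id=909: ✓ → 68
ticket_id=910: ✗
ticket_id=911: ✗
ticket_id=912: ✗
age_days_min = MIN(28, 6, 8, 75, 38, 68) = 6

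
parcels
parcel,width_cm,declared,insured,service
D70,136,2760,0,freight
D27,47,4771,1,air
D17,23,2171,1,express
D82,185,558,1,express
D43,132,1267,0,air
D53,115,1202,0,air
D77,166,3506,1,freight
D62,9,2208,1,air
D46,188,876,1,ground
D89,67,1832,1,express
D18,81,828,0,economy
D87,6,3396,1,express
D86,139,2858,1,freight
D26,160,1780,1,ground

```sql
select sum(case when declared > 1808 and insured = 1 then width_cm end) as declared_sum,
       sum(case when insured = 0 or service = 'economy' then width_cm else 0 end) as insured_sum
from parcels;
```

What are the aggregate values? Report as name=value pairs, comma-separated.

declared_sum=457, insured_sum=464

[declared_sum: declared > 1808 and insured = 1]
parcel=D70: ✗
parcel=D27: ✓ → 47
parcel=D17: ✓ → 23
parcel=D82: ✗
parcel=D43: ✗
parcel=D53: ✗
parcel=D77: ✓ → 166
parcel=D62: ✓ → 9
parcel=D46: ✗
parcel=D89: ✓ → 67
parcel=D18: ✗
parcel=D87: ✓ → 6
parcel=D86: ✓ → 139
parcel=D26: ✗
declared_sum = 47 + 23 + 166 + 9 + 67 + 6 + 139 = 457
—
[insured_sum: insured = 0 or service = 'economy']
parcel=D70: ✓ → 136
parcel=D27: ✗
parcel=D17: ✗
parcel=D82: ✗
parcel=D43: ✓ → 132
parcel=D53: ✓ → 115
parcel=D77: ✗
parcel=D62: ✗
parcel=D46: ✗
parcel=D89: ✗
parcel=D18: ✓ → 81
parcel=D87: ✗
parcel=D86: ✗
parcel=D26: ✗
insured_sum = 136 + 132 + 115 + 81 = 464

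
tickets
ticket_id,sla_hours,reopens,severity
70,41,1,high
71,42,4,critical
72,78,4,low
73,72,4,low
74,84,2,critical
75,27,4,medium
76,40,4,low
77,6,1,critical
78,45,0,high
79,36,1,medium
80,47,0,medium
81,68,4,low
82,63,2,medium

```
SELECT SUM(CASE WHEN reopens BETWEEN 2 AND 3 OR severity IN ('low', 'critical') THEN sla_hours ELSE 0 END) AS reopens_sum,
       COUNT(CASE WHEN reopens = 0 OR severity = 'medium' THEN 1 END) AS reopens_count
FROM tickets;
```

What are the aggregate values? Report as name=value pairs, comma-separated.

reopens_sum=453, reopens_count=5

[reopens_sum: reopens BETWEEN 2 AND 3 OR severity IN ('low', 'critical')]
ticket_id=70: ✗
ticket_id=71: ✓ → 42
ticket_id=72: ✓ → 78
ticket_id=73: ✓ → 72
ticket_id=74: ✓ → 84
ticket_id=75: ✗
ticket_id=76: ✓ → 40
ticket_id=77: ✓ → 6
ticket_id=78: ✗
ticket_id=79: ✗
ticket_id=80: ✗
ticket_id=81: ✓ → 68
ticket_id=82: ✓ → 63
reopens_sum = 42 + 78 + 72 + 84 + 40 + 6 + 68 + 63 = 453
—
[reopens_count: reopens = 0 OR severity = 'medium']
ticket_id=70: ✗
ticket_id=71: ✗
ticket_id=72: ✗
ticket_id=73: ✗
ticket_id=74: ✗
ticket_id=75: ✓ → 1
ticket_id=76: ✗
ticket_id=77: ✗
ticket_id=78: ✓ → 1
ticket_id=79: ✓ → 1
ticket_id=80: ✓ → 1
ticket_id=81: ✗
ticket_id=82: ✓ → 1
reopens_count = COUNT(1, 1, 1, 1, 1) = 5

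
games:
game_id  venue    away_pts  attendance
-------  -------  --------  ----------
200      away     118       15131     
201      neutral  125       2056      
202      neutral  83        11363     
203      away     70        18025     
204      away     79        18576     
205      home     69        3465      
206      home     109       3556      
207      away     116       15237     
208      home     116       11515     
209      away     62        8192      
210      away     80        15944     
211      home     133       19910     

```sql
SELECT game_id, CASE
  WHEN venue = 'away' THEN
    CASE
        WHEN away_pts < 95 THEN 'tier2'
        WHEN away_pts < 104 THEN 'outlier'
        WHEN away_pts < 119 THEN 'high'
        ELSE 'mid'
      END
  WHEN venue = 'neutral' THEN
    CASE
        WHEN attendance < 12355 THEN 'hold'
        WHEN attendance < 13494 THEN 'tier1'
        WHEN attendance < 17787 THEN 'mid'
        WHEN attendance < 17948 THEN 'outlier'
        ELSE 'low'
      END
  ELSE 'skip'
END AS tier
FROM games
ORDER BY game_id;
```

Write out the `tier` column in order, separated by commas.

high, hold, hold, tier2, tier2, skip, skip, high, skip, tier2, tier2, skip

game_id=200: venue='away' → inner[away_pts < 119] → high
game_id=201: venue='neutral' → inner[attendance < 12355] → hold
game_id=202: venue='neutral' → inner[attendance < 12355] → hold
game_id=203: venue='away' → inner[away_pts < 95] → tier2
game_id=204: venue='away' → inner[away_pts < 95] → tier2
game_id=205: venue='home' → outer ELSE → skip
game_id=206: venue='home' → outer ELSE → skip
game_id=207: venue='away' → inner[away_pts < 119] → high
game_id=208: venue='home' → outer ELSE → skip
game_id=209: venue='away' → inner[away_pts < 95] → tier2
game_id=210: venue='away' → inner[away_pts < 95] → tier2
game_id=211: venue='home' → outer ELSE → skip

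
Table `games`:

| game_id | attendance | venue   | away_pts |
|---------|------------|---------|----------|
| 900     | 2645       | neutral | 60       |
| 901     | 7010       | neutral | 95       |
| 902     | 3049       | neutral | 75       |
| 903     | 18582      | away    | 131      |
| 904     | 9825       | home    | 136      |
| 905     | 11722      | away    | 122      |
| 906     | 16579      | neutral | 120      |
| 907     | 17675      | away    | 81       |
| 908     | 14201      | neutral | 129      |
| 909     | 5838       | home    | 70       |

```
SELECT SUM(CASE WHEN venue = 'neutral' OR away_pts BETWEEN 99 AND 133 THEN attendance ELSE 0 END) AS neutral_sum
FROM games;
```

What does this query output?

73788

game_id=900: ✓ → 2645
game_id=901: ✓ → 7010
game_id=902: ✓ → 3049
game_id=903: ✓ → 18582
game_id=904: ✗
game_id=905: ✓ → 11722
game_id=906: ✓ → 16579
game_id=907: ✗
game_id=908: ✓ → 14201
game_id=909: ✗
neutral_sum = 2645 + 7010 + 3049 + 18582 + 11722 + 16579 + 14201 = 73788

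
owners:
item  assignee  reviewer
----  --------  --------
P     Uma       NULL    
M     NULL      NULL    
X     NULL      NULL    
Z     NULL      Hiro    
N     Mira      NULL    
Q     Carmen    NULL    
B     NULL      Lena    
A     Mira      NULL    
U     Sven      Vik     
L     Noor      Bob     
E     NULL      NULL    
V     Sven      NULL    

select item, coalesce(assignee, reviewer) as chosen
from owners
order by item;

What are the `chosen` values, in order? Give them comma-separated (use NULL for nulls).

item=A: assignee=Mira → Mira
item=B: assignee=NULL, reviewer=Lena → Lena
item=E: assignee=NULL, reviewer=NULL (all NULL) → NULL
item=L: assignee=Noor → Noor
item=M: assignee=NULL, reviewer=NULL (all NULL) → NULL
item=N: assignee=Mira → Mira
item=P: assignee=Uma → Uma
item=Q: assignee=Carmen → Carmen
item=U: assignee=Sven → Sven
item=V: assignee=Sven → Sven
item=X: assignee=NULL, reviewer=NULL (all NULL) → NULL
item=Z: assignee=NULL, reviewer=Hiro → Hiro

Mira, Lena, NULL, Noor, NULL, Mira, Uma, Carmen, Sven, Sven, NULL, Hiro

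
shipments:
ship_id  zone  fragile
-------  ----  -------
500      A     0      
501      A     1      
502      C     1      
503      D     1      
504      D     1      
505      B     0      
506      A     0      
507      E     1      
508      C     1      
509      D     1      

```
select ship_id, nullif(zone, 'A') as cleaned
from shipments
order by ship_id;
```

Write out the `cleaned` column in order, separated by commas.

NULL, NULL, C, D, D, B, NULL, E, C, D

ship_id=500: zone=A vs A: equal → NULL
ship_id=501: zone=A vs A: equal → NULL
ship_id=502: zone=C vs A: differ → C
ship_id=503: zone=D vs A: differ → D
ship_id=504: zone=D vs A: differ → D
ship_id=505: zone=B vs A: differ → B
ship_id=506: zone=A vs A: equal → NULL
ship_id=507: zone=E vs A: differ → E
ship_id=508: zone=C vs A: differ → C
ship_id=509: zone=D vs A: differ → D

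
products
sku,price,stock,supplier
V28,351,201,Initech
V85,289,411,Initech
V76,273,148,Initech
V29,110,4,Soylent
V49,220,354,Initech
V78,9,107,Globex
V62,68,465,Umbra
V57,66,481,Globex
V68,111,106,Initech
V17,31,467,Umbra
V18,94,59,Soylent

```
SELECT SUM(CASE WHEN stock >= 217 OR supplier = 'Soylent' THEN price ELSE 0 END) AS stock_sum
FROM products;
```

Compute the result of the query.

sku=V28: ✗
sku=V85: ✓ → 289
sku=V76: ✗
sku=V29: ✓ → 110
sku=V49: ✓ → 220
sku=V78: ✗
sku=V62: ✓ → 68
sku=V57: ✓ → 66
sku=V68: ✗
sku=V17: ✓ → 31
sku=V18: ✓ → 94
stock_sum = 289 + 110 + 220 + 68 + 66 + 31 + 94 = 878

878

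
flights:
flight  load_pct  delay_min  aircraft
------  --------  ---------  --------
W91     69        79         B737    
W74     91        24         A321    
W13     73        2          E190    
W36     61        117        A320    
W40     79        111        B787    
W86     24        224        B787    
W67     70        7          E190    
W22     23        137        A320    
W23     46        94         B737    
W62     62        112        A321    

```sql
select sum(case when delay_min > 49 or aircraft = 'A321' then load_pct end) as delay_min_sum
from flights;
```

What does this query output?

455

flight=W91: ✓ → 69
flight=W74: ✓ → 91
flight=W13: ✗
flight=W36: ✓ → 61
flight=W40: ✓ → 79
flight=W86: ✓ → 24
flight=W67: ✗
flight=W22: ✓ → 23
flight=W23: ✓ → 46
flight=W62: ✓ → 62
delay_min_sum = 69 + 91 + 61 + 79 + 24 + 23 + 46 + 62 = 455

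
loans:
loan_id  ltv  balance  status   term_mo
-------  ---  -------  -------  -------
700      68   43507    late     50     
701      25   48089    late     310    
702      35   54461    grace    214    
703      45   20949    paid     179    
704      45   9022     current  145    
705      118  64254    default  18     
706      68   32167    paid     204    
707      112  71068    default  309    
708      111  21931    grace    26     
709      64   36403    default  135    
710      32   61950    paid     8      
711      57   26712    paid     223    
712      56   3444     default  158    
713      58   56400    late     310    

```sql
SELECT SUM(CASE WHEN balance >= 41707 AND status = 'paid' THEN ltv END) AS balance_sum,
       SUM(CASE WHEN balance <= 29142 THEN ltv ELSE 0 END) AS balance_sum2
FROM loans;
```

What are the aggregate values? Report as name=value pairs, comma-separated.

balance_sum=32, balance_sum2=314

[balance_sum: balance >= 41707 AND status = 'paid']
loan_id=700: ✗
loan_id=701: ✗
loan_id=702: ✗
loan_id=703: ✗
loan_id=704: ✗
loan_id=705: ✗
loan_id=706: ✗
loan_id=707: ✗
loan_id=708: ✗
loan_id=709: ✗
loan_id=710: ✓ → 32
loan_id=711: ✗
loan_id=712: ✗
loan_id=713: ✗
balance_sum = 32
—
[balance_sum2: balance <= 29142]
loan_id=700: ✗
loan_id=701: ✗
loan_id=702: ✗
loan_id=703: ✓ → 45
loan_id=704: ✓ → 45
loan_id=705: ✗
loan_id=706: ✗
loan_id=707: ✗
loan_id=708: ✓ → 111
loan_id=709: ✗
loan_id=710: ✗
loan_id=711: ✓ → 57
loan_id=712: ✓ → 56
loan_id=713: ✗
balance_sum2 = 45 + 45 + 111 + 57 + 56 = 314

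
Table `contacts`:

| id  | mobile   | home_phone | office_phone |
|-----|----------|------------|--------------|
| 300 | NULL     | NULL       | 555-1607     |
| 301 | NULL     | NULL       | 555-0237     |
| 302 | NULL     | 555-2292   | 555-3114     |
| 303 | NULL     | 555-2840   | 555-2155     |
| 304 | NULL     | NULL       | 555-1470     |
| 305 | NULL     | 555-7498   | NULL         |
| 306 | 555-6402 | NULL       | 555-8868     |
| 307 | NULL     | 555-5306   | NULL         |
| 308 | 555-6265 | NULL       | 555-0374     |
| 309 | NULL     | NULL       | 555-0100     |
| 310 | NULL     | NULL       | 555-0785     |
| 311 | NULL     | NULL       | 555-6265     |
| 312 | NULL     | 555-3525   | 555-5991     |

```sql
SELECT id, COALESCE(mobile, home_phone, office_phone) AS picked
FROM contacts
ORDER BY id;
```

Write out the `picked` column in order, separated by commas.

555-1607, 555-0237, 555-2292, 555-2840, 555-1470, 555-7498, 555-6402, 555-5306, 555-6265, 555-0100, 555-0785, 555-6265, 555-3525

id=300: mobile=NULL, home_phone=NULL, office_phone=555-1607 → 555-1607
id=301: mobile=NULL, home_phone=NULL, office_phone=555-0237 → 555-0237
id=302: mobile=NULL, home_phone=555-2292 → 555-2292
id=303: mobile=NULL, home_phone=555-2840 → 555-2840
id=304: mobile=NULL, home_phone=NULL, office_phone=555-1470 → 555-1470
id=305: mobile=NULL, home_phone=555-7498 → 555-7498
id=306: mobile=555-6402 → 555-6402
id=307: mobile=NULL, home_phone=555-5306 → 555-5306
id=308: mobile=555-6265 → 555-6265
id=309: mobile=NULL, home_phone=NULL, office_phone=555-0100 → 555-0100
id=310: mobile=NULL, home_phone=NULL, office_phone=555-0785 → 555-0785
id=311: mobile=NULL, home_phone=NULL, office_phone=555-6265 → 555-6265
id=312: mobile=NULL, home_phone=555-3525 → 555-3525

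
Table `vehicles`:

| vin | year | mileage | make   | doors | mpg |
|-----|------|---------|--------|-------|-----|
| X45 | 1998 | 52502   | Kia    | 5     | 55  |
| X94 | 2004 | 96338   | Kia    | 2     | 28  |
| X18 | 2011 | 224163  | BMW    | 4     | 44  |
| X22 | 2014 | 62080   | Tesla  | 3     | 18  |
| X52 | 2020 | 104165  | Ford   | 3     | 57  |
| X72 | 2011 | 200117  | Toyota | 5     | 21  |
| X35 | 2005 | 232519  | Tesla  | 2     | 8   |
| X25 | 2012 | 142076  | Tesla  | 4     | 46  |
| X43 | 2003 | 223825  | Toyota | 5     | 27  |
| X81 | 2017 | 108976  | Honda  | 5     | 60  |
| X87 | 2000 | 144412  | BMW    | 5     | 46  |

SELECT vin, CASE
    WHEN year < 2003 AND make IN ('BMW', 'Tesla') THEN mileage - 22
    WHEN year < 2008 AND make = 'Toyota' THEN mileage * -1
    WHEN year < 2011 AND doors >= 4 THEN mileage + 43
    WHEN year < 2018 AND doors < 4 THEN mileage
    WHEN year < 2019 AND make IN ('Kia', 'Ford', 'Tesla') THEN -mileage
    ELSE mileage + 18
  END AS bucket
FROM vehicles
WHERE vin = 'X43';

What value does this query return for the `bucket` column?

vin = X43: year=2003, mileage=223825, make=Toyota, doors=5, mpg=27.
year < 2003 AND make IN ('BMW', 'Tesla') → false
year < 2008 AND make = 'Toyota' → true → -223825

-223825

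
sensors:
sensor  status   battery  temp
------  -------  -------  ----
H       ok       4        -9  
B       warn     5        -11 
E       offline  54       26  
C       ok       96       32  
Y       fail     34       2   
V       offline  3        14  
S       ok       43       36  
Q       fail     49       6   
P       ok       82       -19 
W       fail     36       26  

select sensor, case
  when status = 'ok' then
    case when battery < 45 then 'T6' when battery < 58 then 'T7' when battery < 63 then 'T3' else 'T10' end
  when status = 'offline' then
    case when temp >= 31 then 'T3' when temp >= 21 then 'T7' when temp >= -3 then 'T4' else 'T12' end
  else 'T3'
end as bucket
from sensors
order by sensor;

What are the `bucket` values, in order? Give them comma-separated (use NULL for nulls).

sensor=B: status='warn' → outer ELSE → T3
sensor=C: status='ok' → inner[ELSE] → T10
sensor=E: status='offline' → inner[temp >= 21] → T7
sensor=H: status='ok' → inner[battery < 45] → T6
sensor=P: status='ok' → inner[ELSE] → T10
sensor=Q: status='fail' → outer ELSE → T3
sensor=S: status='ok' → inner[battery < 45] → T6
sensor=V: status='offline' → inner[temp >= -3] → T4
sensor=W: status='fail' → outer ELSE → T3
sensor=Y: status='fail' → outer ELSE → T3

T3, T10, T7, T6, T10, T3, T6, T4, T3, T3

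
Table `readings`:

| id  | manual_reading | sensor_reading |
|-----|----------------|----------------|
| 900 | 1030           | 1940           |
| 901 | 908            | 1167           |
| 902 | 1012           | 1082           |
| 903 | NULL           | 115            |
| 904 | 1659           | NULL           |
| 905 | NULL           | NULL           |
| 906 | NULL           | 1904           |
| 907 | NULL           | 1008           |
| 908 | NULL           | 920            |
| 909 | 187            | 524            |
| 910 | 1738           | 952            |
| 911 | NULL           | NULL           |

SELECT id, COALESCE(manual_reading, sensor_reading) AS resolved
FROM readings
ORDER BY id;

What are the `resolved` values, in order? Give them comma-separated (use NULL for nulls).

1030, 908, 1012, 115, 1659, NULL, 1904, 1008, 920, 187, 1738, NULL

id=900: manual_reading=1030 → 1030
id=901: manual_reading=908 → 908
id=902: manual_reading=1012 → 1012
id=903: manual_reading=NULL, sensor_reading=115 → 115
id=904: manual_reading=1659 → 1659
id=905: manual_reading=NULL, sensor_reading=NULL (all NULL) → NULL
id=906: manual_reading=NULL, sensor_reading=1904 → 1904
id=907: manual_reading=NULL, sensor_reading=1008 → 1008
id=908: manual_reading=NULL, sensor_reading=920 → 920
id=909: manual_reading=187 → 187
id=910: manual_reading=1738 → 1738
id=911: manual_reading=NULL, sensor_reading=NULL (all NULL) → NULL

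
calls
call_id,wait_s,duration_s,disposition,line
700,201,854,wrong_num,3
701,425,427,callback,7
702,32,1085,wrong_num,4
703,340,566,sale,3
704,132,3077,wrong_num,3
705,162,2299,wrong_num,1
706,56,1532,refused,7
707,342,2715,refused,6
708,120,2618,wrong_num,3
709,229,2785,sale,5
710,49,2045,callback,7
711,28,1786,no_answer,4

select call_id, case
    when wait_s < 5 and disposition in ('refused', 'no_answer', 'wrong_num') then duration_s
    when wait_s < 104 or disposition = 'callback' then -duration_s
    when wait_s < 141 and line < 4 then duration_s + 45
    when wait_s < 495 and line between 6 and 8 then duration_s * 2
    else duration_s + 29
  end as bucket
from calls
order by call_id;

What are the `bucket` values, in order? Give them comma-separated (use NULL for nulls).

883, -427, -1085, 595, 3122, 2328, -1532, 5430, 2663, 2814, -2045, -1786

call_id=700: ELSE → 883
call_id=701: wait_s < 104 or disposition = 'callback' → -427
call_id=702: wait_s < 104 or disposition = 'callback' → -1085
call_id=703: ELSE → 595
call_id=704: wait_s < 141 and line < 4 → 3122
call_id=705: ELSE → 2328
call_id=706: wait_s < 104 or disposition = 'callback' → -1532
call_id=707: wait_s < 495 and line between 6 and 8 → 5430
call_id=708: wait_s < 141 and line < 4 → 2663
call_id=709: ELSE → 2814
call_id=710: wait_s < 104 or disposition = 'callback' → -2045
call_id=711: wait_s < 104 or disposition = 'callback' → -1786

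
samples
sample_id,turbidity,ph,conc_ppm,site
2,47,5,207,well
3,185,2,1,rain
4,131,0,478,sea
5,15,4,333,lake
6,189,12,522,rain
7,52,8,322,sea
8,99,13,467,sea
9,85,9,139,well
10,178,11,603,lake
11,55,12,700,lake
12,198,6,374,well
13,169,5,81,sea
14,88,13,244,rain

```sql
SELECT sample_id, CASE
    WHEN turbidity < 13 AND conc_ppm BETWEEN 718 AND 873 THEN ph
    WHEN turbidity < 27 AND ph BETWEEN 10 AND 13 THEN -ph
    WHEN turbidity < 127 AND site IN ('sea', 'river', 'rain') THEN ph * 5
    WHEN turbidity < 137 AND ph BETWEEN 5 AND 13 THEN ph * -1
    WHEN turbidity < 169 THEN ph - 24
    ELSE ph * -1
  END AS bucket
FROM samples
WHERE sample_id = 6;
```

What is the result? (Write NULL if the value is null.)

sample_id = 6: turbidity=189, ph=12, conc_ppm=522, site=rain.
turbidity < 13 AND conc_ppm BETWEEN 718 AND 873 → false
turbidity < 27 AND ph BETWEEN 10 AND 13 → false
turbidity < 127 AND site IN ('sea', 'river', 'rain') → false
turbidity < 137 AND ph BETWEEN 5 AND 13 → false
turbidity < 169 → false
No prior WHEN matched → ELSE → -12

-12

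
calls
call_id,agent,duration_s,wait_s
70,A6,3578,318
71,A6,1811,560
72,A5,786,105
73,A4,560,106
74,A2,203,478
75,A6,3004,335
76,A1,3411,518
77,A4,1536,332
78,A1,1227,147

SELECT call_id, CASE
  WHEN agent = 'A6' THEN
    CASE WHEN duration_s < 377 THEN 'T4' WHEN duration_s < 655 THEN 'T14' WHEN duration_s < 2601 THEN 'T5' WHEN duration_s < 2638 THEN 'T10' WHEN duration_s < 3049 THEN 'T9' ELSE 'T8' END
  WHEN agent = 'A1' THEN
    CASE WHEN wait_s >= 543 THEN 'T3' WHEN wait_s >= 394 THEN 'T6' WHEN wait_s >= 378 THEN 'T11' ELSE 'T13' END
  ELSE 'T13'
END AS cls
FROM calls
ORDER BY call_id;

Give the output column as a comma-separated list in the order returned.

call_id=70: agent='A6' → inner[ELSE] → T8
call_id=71: agent='A6' → inner[duration_s < 2601] → T5
call_id=72: agent='A5' → outer ELSE → T13
call_id=73: agent='A4' → outer ELSE → T13
call_id=74: agent='A2' → outer ELSE → T13
call_id=75: agent='A6' → inner[duration_s < 3049] → T9
call_id=76: agent='A1' → inner[wait_s >= 394] → T6
call_id=77: agent='A4' → outer ELSE → T13
call_id=78: agent='A1' → inner[ELSE] → T13

T8, T5, T13, T13, T13, T9, T6, T13, T13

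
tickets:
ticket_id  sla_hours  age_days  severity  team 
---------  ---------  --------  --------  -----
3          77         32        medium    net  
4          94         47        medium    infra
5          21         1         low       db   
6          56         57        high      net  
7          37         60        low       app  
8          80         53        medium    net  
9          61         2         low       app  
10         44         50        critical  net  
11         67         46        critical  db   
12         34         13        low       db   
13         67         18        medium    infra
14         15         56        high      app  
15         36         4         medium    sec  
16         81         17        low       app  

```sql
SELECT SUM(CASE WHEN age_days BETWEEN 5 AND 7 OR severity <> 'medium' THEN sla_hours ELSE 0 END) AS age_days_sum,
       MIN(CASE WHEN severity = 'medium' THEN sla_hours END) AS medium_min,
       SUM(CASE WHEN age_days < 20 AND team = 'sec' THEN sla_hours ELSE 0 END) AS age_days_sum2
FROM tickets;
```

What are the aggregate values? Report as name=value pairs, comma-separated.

[age_days_sum: age_days BETWEEN 5 AND 7 OR severity <> 'medium']
ticket_id=3: ✗
ticket_id=4: ✗
ticket_id=5: ✓ → 21
ticket_id=6: ✓ → 56
ticket_id=7: ✓ → 37
ticket_id=8: ✗
ticket_id=9: ✓ → 61
ticket_id=10: ✓ → 44
ticket_id=11: ✓ → 67
ticket_id=12: ✓ → 34
ticket_id=13: ✗
ticket_id=14: ✓ → 15
ticket_id=15: ✗
ticket_id=16: ✓ → 81
age_days_sum = 21 + 56 + 37 + 61 + 44 + 67 + 34 + 15 + 81 = 416
—
[medium_min: severity = 'medium']
ticket_id=3: ✓ → 77
ticket_id=4: ✓ → 94
ticket_id=5: ✗
ticket_id=6: ✗
ticket_id=7: ✗
ticket_id=8: ✓ → 80
ticket_id=9: ✗
ticket_id=10: ✗
ticket_id=11: ✗
ticket_id=12: ✗
ticket_id=13: ✓ → 67
ticket_id=14: ✗
ticket_id=15: ✓ → 36
ticket_id=16: ✗
medium_min = MIN(77, 94, 80, 67, 36) = 36
—
[age_days_sum2: age_days < 20 AND team = 'sec']
ticket_id=3: ✗
ticket_id=4: ✗
ticket_id=5: ✗
ticket_id=6: ✗
ticket_id=7: ✗
ticket_id=8: ✗
ticket_id=9: ✗
ticket_id=10: ✗
ticket_id=11: ✗
ticket_id=12: ✗
ticket_id=13: ✗
ticket_id=14: ✗
ticket_id=15: ✓ → 36
ticket_id=16: ✗
age_days_sum2 = 36

age_days_sum=416, medium_min=36, age_days_sum2=36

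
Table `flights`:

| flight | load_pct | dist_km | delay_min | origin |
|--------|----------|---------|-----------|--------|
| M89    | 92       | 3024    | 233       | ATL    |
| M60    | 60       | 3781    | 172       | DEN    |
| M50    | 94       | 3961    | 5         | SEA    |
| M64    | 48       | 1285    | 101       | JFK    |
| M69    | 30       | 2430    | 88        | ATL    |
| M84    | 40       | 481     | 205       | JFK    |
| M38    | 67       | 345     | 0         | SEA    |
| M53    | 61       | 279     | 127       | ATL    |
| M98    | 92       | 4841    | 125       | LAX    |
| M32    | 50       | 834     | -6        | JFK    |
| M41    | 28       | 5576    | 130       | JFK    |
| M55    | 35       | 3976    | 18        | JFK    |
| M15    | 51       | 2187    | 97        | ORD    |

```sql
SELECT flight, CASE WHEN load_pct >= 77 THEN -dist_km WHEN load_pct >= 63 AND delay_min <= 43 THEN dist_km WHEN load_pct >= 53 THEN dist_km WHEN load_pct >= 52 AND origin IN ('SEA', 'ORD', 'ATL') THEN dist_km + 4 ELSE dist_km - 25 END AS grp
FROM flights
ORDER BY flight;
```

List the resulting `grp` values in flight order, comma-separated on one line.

2162, 809, 345, 5551, -3961, 279, 3951, 3781, 1260, 2405, 456, -3024, -4841

flight=M15: ELSE → 2162
flight=M32: ELSE → 809
flight=M38: load_pct >= 63 AND delay_min <= 43 → 345
flight=M41: ELSE → 5551
flight=M50: load_pct >= 77 → -3961
flight=M53: load_pct >= 53 → 279
flight=M55: ELSE → 3951
flight=M60: load_pct >= 53 → 3781
flight=M64: ELSE → 1260
flight=M69: ELSE → 2405
flight=M84: ELSE → 456
flight=M89: load_pct >= 77 → -3024
flight=M98: load_pct >= 77 → -4841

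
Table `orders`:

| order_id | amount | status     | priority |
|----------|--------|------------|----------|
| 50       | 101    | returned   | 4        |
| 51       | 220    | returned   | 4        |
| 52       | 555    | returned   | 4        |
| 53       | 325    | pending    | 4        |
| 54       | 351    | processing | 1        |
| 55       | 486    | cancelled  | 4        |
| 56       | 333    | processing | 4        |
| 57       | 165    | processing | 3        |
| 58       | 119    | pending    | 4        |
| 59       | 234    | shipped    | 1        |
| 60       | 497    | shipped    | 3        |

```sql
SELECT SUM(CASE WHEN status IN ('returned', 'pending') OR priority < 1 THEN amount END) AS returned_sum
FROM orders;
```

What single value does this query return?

order_id=50: ✓ → 101
order_id=51: ✓ → 220
order_id=52: ✓ → 555
order_id=53: ✓ → 325
order_id=54: ✗
order_id=55: ✗
order_id=56: ✗
order_id=57: ✗
order_id=58: ✓ → 119
order_id=59: ✗
order_id=60: ✗
returned_sum = 101 + 220 + 555 + 325 + 119 = 1320

1320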